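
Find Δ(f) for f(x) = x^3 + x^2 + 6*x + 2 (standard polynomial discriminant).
Δ = -728

For x^3 + a x^2 + b x + c the discriminant is Δ = 18 a b c - 4 a^3 c + a^2 b^2 - 4 b^3 - 27 c^2.
Plug a = 1, b = 6, c = 2:
  18*(1)*(6)*(2) - 4*(1)^3*(2) + (1)^2*(6)^2 - 4*(6)^3 - 27*(2)^2
  = 216 + (-8) + 36 + (-864) + (-108)
  = -728.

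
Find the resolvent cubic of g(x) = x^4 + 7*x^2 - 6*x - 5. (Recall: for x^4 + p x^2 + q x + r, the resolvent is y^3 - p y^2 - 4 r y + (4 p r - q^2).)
h(y) = y^3 - 7*y^2 + 20*y - 176

Identify coefficients: p = 7, q = -6, r = -5.
Plug into h(y) = y^3 - p y^2 - 4 r y + (4 p r - q^2):
  h(y) = y^3 - (7) y^2 - 4*(-5) y + (4*(7)*(-5) - (-6)^2)
       = y^3 + (-7) y^2 + (20) y + (-176).
Simplifying: h(y) = y^3 - 7*y^2 + 20*y - 176.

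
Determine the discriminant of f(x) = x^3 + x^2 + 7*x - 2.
Δ = -1675

For x^3 + a x^2 + b x + c the discriminant is Δ = 18 a b c - 4 a^3 c + a^2 b^2 - 4 b^3 - 27 c^2.
Plug a = 1, b = 7, c = -2:
  18*(1)*(7)*(-2) - 4*(1)^3*(-2) + (1)^2*(7)^2 - 4*(7)^3 - 27*(-2)^2
  = -252 + (8) + 49 + (-1372) + (-108)
  = -1675.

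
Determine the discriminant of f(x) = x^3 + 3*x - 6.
Δ = -1080

For a depressed cubic x^3 + p x + q the discriminant is Δ = -4 p^3 - 27 q^2 = -4*(3)^3 - 27*(-6)^2 = -108 - 972 = -1080.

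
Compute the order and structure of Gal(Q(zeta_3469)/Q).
|Gal(Q(zeta_3469)/Q)| = phi(3469) = 3468; group ≅ (Z/3469Z)^* ≅ Z/3468Z

The n-th cyclotomic polynomial Φ_3469(x) is the minimal polynomial of zeta_3469 over Q and has degree phi(3469) = 3468. So Q(zeta_3469) is a degree-3468 Galois extension with Galois group (Z/3469Z)^*. (Z/3469Z)^* is cyclic since 3469 is an odd prime power (or 4). Hence Gal(Q(zeta_3469)/Q) ≅ Z/3468Z.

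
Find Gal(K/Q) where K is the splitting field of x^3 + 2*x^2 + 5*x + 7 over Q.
Gal(K/Q) = S_3 (symmetric group of order 6)

Compute the discriminant of x^3 + (2)*x^2 + (5)*x + (7): Δ = -687. Since Δ is not a rational square, the Galois group is not contained in A_3; it must be the full S_3 (irreducibility of the cubic rules out anything smaller).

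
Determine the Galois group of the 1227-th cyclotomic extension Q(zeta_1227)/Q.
|Gal(Q(zeta_1227)/Q)| = phi(1227) = 816; group ≅ (Z/1227Z)^* ≅ Z/2Z × Z/408Z

The n-th cyclotomic polynomial Φ_1227(x) is the minimal polynomial of zeta_1227 over Q and has degree phi(1227) = 816. So Q(zeta_1227) is a degree-816 Galois extension with Galois group (Z/1227Z)^*. By CRT, (Z/1227Z)^* ≅ (Z/3Z)^* × (Z/409Z)^*. Each prime-power unit group is (Z/3Z)^* ≅ Z/2Z; (Z/409Z)^* ≅ Z/408Z. Hence Gal(Q(zeta_1227)/Q) ≅ Z/2Z × Z/408Z.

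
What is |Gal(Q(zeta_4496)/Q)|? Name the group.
|Gal(Q(zeta_4496)/Q)| = phi(4496) = 2240; group ≅ (Z/4496Z)^* ≅ Z/2Z × Z/4Z × Z/280Z

The n-th cyclotomic polynomial Φ_4496(x) is the minimal polynomial of zeta_4496 over Q and has degree phi(4496) = 2240. So Q(zeta_4496) is a degree-2240 Galois extension with Galois group (Z/4496Z)^*. By CRT, (Z/4496Z)^* ≅ (Z/16Z)^* × (Z/281Z)^*. Each prime-power unit group is (Z/16Z)^* ≅ Z/2Z × Z/4Z; (Z/281Z)^* ≅ Z/280Z. Hence Gal(Q(zeta_4496)/Q) ≅ Z/2Z × Z/4Z × Z/280Z.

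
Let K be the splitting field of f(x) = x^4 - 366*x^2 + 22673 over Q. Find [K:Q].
[K:Q] = 4

f factors as (x^2 - 79)(x^2 - 287); the splitting field is K = Q(sqrt(79), sqrt(287)). Since 79, 287, and 22673 are all non-squares in Q, the three subfields Q(sqrt(79)), Q(sqrt(287)), Q(sqrt(22673)) are distinct degree-2 extensions, so [K:Q] = 4 (Klein four Galois group).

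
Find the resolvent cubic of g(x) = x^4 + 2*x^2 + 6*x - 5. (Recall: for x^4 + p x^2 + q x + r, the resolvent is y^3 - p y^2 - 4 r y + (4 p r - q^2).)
h(y) = y^3 - 2*y^2 + 20*y - 76

Identify coefficients: p = 2, q = 6, r = -5.
Plug into h(y) = y^3 - p y^2 - 4 r y + (4 p r - q^2):
  h(y) = y^3 - (2) y^2 - 4*(-5) y + (4*(2)*(-5) - (6)^2)
       = y^3 + (-2) y^2 + (20) y + (-76).
Simplifying: h(y) = y^3 - 2*y^2 + 20*y - 76.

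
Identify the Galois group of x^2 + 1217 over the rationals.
Gal(K/Q) = Z/2Z (cyclic of order 2)

x^2 + 1217 is irreducible over Q since -1217 is not a rational square. The splitting field Q(sqrt(-1217)) has degree 2 over Q, and its unique nontrivial automorphism is sqrt(-1217) ↦ -sqrt(-1217). Hence Gal(Q(sqrt(-1217))/Q) = Z/2Z.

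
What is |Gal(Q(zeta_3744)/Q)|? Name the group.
|Gal(Q(zeta_3744)/Q)| = phi(3744) = 1152; group ≅ (Z/3744Z)^* ≅ Z/2Z × Z/6Z × Z/8Z × Z/12Z

The n-th cyclotomic polynomial Φ_3744(x) is the minimal polynomial of zeta_3744 over Q and has degree phi(3744) = 1152. So Q(zeta_3744) is a degree-1152 Galois extension with Galois group (Z/3744Z)^*. By CRT, (Z/3744Z)^* ≅ (Z/32Z)^* × (Z/9Z)^* × (Z/13Z)^*. Each prime-power unit group is (Z/32Z)^* ≅ Z/2Z × Z/8Z; (Z/9Z)^* ≅ Z/6Z; (Z/13Z)^* ≅ Z/12Z. Hence Gal(Q(zeta_3744)/Q) ≅ Z/2Z × Z/6Z × Z/8Z × Z/12Z.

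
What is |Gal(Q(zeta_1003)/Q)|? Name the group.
|Gal(Q(zeta_1003)/Q)| = phi(1003) = 928; group ≅ (Z/1003Z)^* ≅ Z/16Z × Z/58Z

The n-th cyclotomic polynomial Φ_1003(x) is the minimal polynomial of zeta_1003 over Q and has degree phi(1003) = 928. So Q(zeta_1003) is a degree-928 Galois extension with Galois group (Z/1003Z)^*. By CRT, (Z/1003Z)^* ≅ (Z/17Z)^* × (Z/59Z)^*. Each prime-power unit group is (Z/17Z)^* ≅ Z/16Z; (Z/59Z)^* ≅ Z/58Z. Hence Gal(Q(zeta_1003)/Q) ≅ Z/16Z × Z/58Z.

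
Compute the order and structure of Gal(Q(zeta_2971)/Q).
|Gal(Q(zeta_2971)/Q)| = phi(2971) = 2970; group ≅ (Z/2971Z)^* ≅ Z/2970Z

The n-th cyclotomic polynomial Φ_2971(x) is the minimal polynomial of zeta_2971 over Q and has degree phi(2971) = 2970. So Q(zeta_2971) is a degree-2970 Galois extension with Galois group (Z/2971Z)^*. (Z/2971Z)^* is cyclic since 2971 is an odd prime power (or 4). Hence Gal(Q(zeta_2971)/Q) ≅ Z/2970Z.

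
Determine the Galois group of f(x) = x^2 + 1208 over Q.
Gal(K/Q) = Z/2Z (cyclic of order 2)

x^2 + 1208 is irreducible over Q since -1208 is not a rational square. The splitting field Q(sqrt(-1208)) has degree 2 over Q, and its unique nontrivial automorphism is sqrt(-1208) ↦ -sqrt(-1208). Hence Gal(Q(sqrt(-1208))/Q) = Z/2Z.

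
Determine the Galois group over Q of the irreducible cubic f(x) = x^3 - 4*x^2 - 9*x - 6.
Gal(K/Q) = S_3 (symmetric group of order 6)

Compute the discriminant of x^3 + (-4)*x^2 + (-9)*x + (-6): Δ = -2184. Since Δ is not a rational square, the Galois group is not contained in A_3; it must be the full S_3 (irreducibility of the cubic rules out anything smaller).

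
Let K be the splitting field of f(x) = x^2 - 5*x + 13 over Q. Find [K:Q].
[K:Q] = 2

The discriminant of x^2 + (-5)*x + (13) is b^2 - 4c = 25 - (52) = -27. Since -27 is not a perfect square in Q, the polynomial is irreducible over Q. Its two roots generate a degree-2 extension, so [K:Q] = 2.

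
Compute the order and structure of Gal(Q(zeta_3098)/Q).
|Gal(Q(zeta_3098)/Q)| = phi(3098) = 1548; group ≅ (Z/3098Z)^* ≅ Z/1548Z

The n-th cyclotomic polynomial Φ_3098(x) is the minimal polynomial of zeta_3098 over Q and has degree phi(3098) = 1548. So Q(zeta_3098) is a degree-1548 Galois extension with Galois group (Z/3098Z)^*. By CRT, (Z/3098Z)^* ≅ (Z/2Z)^* × (Z/1549Z)^*. Each prime-power unit group is (Z/2Z)^* ≅ trivial group (order 1); (Z/1549Z)^* ≅ Z/1548Z. Hence Gal(Q(zeta_3098)/Q) ≅ Z/1548Z.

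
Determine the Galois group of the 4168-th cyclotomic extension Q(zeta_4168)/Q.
|Gal(Q(zeta_4168)/Q)| = phi(4168) = 2080; group ≅ (Z/4168Z)^* ≅ Z/2Z × Z/2Z × Z/520Z

The n-th cyclotomic polynomial Φ_4168(x) is the minimal polynomial of zeta_4168 over Q and has degree phi(4168) = 2080. So Q(zeta_4168) is a degree-2080 Galois extension with Galois group (Z/4168Z)^*. By CRT, (Z/4168Z)^* ≅ (Z/8Z)^* × (Z/521Z)^*. Each prime-power unit group is (Z/8Z)^* ≅ Z/2Z × Z/2Z; (Z/521Z)^* ≅ Z/520Z. Hence Gal(Q(zeta_4168)/Q) ≅ Z/2Z × Z/2Z × Z/520Z.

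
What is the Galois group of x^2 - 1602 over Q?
Gal(K/Q) = Z/2Z (cyclic of order 2)

x^2 - 1602 is irreducible over Q since 1602 is not a rational square. The splitting field Q(sqrt(1602)) has degree 2 over Q, and its unique nontrivial automorphism is sqrt(1602) ↦ -sqrt(1602). Hence Gal(Q(sqrt(1602))/Q) = Z/2Z.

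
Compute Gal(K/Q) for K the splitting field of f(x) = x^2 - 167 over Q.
Gal(K/Q) = Z/2Z (cyclic of order 2)

x^2 - 167 is irreducible over Q since 167 is not a rational square. The splitting field Q(sqrt(167)) has degree 2 over Q, and its unique nontrivial automorphism is sqrt(167) ↦ -sqrt(167). Hence Gal(Q(sqrt(167))/Q) = Z/2Z.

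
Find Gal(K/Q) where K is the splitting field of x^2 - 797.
Gal(K/Q) = Z/2Z (cyclic of order 2)

x^2 - 797 is irreducible over Q since 797 is not a rational square. The splitting field Q(sqrt(797)) has degree 2 over Q, and its unique nontrivial automorphism is sqrt(797) ↦ -sqrt(797). Hence Gal(Q(sqrt(797))/Q) = Z/2Z.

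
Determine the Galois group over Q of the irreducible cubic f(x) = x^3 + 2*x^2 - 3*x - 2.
Gal(K/Q) = S_3 (symmetric group of order 6)

Compute the discriminant of x^3 + (2)*x^2 + (-3)*x + (-2): Δ = 316. Since Δ is not a rational square, the Galois group is not contained in A_3; it must be the full S_3 (irreducibility of the cubic rules out anything smaller).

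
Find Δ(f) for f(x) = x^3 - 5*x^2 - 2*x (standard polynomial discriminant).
Δ = 132

For x^3 + a x^2 + b x + c the discriminant is Δ = 18 a b c - 4 a^3 c + a^2 b^2 - 4 b^3 - 27 c^2.
Plug a = -5, b = -2, c = 0:
  18*(-5)*(-2)*(0) - 4*(-5)^3*(0) + (-5)^2*(-2)^2 - 4*(-2)^3 - 27*(0)^2
  = 0 + (0) + 100 + (32) + (0)
  = 132.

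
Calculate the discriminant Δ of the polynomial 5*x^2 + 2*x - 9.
Δ = 184

For a quadratic a x^2 + b x + c the discriminant is Δ = b^2 - 4ac = (2)^2 - 4*(5)*(-9) = 4 - (-180) = 184.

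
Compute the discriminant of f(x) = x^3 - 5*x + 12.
Δ = -3388

For a depressed cubic x^3 + p x + q the discriminant is Δ = -4 p^3 - 27 q^2 = -4*(-5)^3 - 27*(12)^2 = 500 - 3888 = -3388.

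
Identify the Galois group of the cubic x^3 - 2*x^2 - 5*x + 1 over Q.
Gal(K/Q) = S_3 (symmetric group of order 6)

Compute the discriminant of x^3 + (-2)*x^2 + (-5)*x + (1): Δ = 785. Since Δ is not a rational square, the Galois group is not contained in A_3; it must be the full S_3 (irreducibility of the cubic rules out anything smaller).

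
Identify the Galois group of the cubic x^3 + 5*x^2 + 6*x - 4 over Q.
Gal(K/Q) = S_3 (symmetric group of order 6)

Compute the discriminant of x^3 + (5)*x^2 + (6)*x + (-4): Δ = -556. Since Δ is not a rational square, the Galois group is not contained in A_3; it must be the full S_3 (irreducibility of the cubic rules out anything smaller).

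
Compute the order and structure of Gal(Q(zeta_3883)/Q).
|Gal(Q(zeta_3883)/Q)| = phi(3883) = 3520; group ≅ (Z/3883Z)^* ≅ Z/10Z × Z/352Z

The n-th cyclotomic polynomial Φ_3883(x) is the minimal polynomial of zeta_3883 over Q and has degree phi(3883) = 3520. So Q(zeta_3883) is a degree-3520 Galois extension with Galois group (Z/3883Z)^*. By CRT, (Z/3883Z)^* ≅ (Z/11Z)^* × (Z/353Z)^*. Each prime-power unit group is (Z/11Z)^* ≅ Z/10Z; (Z/353Z)^* ≅ Z/352Z. Hence Gal(Q(zeta_3883)/Q) ≅ Z/10Z × Z/352Z.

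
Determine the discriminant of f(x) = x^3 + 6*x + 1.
Δ = -891

For x^3 + a x^2 + b x + c the discriminant is Δ = 18 a b c - 4 a^3 c + a^2 b^2 - 4 b^3 - 27 c^2.
Plug a = 0, b = 6, c = 1:
  18*(0)*(6)*(1) - 4*(0)^3*(1) + (0)^2*(6)^2 - 4*(6)^3 - 27*(1)^2
  = 0 + (0) + 0 + (-864) + (-27)
  = -891.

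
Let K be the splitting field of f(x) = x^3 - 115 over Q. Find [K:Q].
[K:Q] = 6

x^3 - 115 has one real root r = 115^(1/3) and two complex roots r*zeta_3, r*zeta_3^2 where zeta_3 = e^(2*pi*i/3). The splitting field is Q(r, zeta_3). [Q(r):Q] = 3 and [Q(zeta_3):Q] = 2 with gcd = 1, so [Q(r, zeta_3):Q] = 3 * 2 = 6.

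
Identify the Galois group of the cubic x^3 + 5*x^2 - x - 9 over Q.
Gal(K/Q) = S_3 (symmetric group of order 6)

Compute the discriminant of x^3 + (5)*x^2 + (-1)*x + (-9): Δ = 3152. Since Δ is not a rational square, the Galois group is not contained in A_3; it must be the full S_3 (irreducibility of the cubic rules out anything smaller).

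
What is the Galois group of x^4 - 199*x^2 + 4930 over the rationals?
Gal(K/Q) = V_4 (Klein four-group, Z/2Z × Z/2Z)

f factors as (x^2 - 29)(x^2 - 170), so the splitting field is K = Q(sqrt(29), sqrt(170)). The elements 29, 170, 4930 are all non-squares in Q, so sqrt(29) and sqrt(170) generate independent quadratic extensions. Thus [K:Q] = 4 and Gal(K/Q) is generated by the two order-2 automorphisms sqrt(29) ↦ -sqrt(29) and sqrt(170) ↦ -sqrt(170), giving V_4.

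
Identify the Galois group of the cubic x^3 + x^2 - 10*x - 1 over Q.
Gal(K/Q) = S_3 (symmetric group of order 6)

Compute the discriminant of x^3 + (1)*x^2 + (-10)*x + (-1): Δ = 4257. Since Δ is not a rational square, the Galois group is not contained in A_3; it must be the full S_3 (irreducibility of the cubic rules out anything smaller).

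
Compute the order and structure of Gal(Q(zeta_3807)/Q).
|Gal(Q(zeta_3807)/Q)| = phi(3807) = 2484; group ≅ (Z/3807Z)^* ≅ Z/46Z × Z/54Z

The n-th cyclotomic polynomial Φ_3807(x) is the minimal polynomial of zeta_3807 over Q and has degree phi(3807) = 2484. So Q(zeta_3807) is a degree-2484 Galois extension with Galois group (Z/3807Z)^*. By CRT, (Z/3807Z)^* ≅ (Z/81Z)^* × (Z/47Z)^*. Each prime-power unit group is (Z/81Z)^* ≅ Z/54Z; (Z/47Z)^* ≅ Z/46Z. Hence Gal(Q(zeta_3807)/Q) ≅ Z/46Z × Z/54Z.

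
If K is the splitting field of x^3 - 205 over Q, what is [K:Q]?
[K:Q] = 6

x^3 - 205 has one real root r = 205^(1/3) and two complex roots r*zeta_3, r*zeta_3^2 where zeta_3 = e^(2*pi*i/3). The splitting field is Q(r, zeta_3). [Q(r):Q] = 3 and [Q(zeta_3):Q] = 2 with gcd = 1, so [Q(r, zeta_3):Q] = 3 * 2 = 6.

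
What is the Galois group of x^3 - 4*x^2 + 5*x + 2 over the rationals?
Gal(K/Q) = S_3 (symmetric group of order 6)

Compute the discriminant of x^3 + (-4)*x^2 + (5)*x + (2): Δ = -416. Since Δ is not a rational square, the Galois group is not contained in A_3; it must be the full S_3 (irreducibility of the cubic rules out anything smaller).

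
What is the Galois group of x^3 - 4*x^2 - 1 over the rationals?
Gal(K/Q) = S_3 (symmetric group of order 6)

Compute the discriminant of x^3 + (-4)*x^2 + (0)*x + (-1): Δ = -283. Since Δ is not a rational square, the Galois group is not contained in A_3; it must be the full S_3 (irreducibility of the cubic rules out anything smaller).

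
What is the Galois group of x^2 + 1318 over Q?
Gal(K/Q) = Z/2Z (cyclic of order 2)

x^2 + 1318 is irreducible over Q since -1318 is not a rational square. The splitting field Q(sqrt(-1318)) has degree 2 over Q, and its unique nontrivial automorphism is sqrt(-1318) ↦ -sqrt(-1318). Hence Gal(Q(sqrt(-1318))/Q) = Z/2Z.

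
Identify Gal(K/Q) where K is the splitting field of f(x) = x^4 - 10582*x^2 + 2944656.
Gal(K/Q) = Z/2Z (cyclic of order 2)

f factors as (x^2 - 10296)(x^2 - 286), so the splitting field is K = Q(sqrt(10296), sqrt(286)). The squarefree part of 10296 is 286 and the squarefree part of 286 is also 286, so sqrt(10296) and sqrt(286) are both rational multiples of sqrt(286). Hence Q(sqrt(10296)) = Q(sqrt(286)) = Q(sqrt(286)), and the splitting field collapses to a single degree-2 extension with Galois group Z/2Z.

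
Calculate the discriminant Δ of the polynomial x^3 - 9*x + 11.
Δ = -351

For a depressed cubic x^3 + p x + q the discriminant is Δ = -4 p^3 - 27 q^2 = -4*(-9)^3 - 27*(11)^2 = 2916 - 3267 = -351.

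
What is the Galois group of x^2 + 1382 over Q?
Gal(K/Q) = Z/2Z (cyclic of order 2)

x^2 + 1382 is irreducible over Q since -1382 is not a rational square. The splitting field Q(sqrt(-1382)) has degree 2 over Q, and its unique nontrivial automorphism is sqrt(-1382) ↦ -sqrt(-1382). Hence Gal(Q(sqrt(-1382))/Q) = Z/2Z.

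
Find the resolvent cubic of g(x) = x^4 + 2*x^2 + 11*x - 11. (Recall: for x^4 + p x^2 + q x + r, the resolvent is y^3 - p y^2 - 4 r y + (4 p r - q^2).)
h(y) = y^3 - 2*y^2 + 44*y - 209

Identify coefficients: p = 2, q = 11, r = -11.
Plug into h(y) = y^3 - p y^2 - 4 r y + (4 p r - q^2):
  h(y) = y^3 - (2) y^2 - 4*(-11) y + (4*(2)*(-11) - (11)^2)
       = y^3 + (-2) y^2 + (44) y + (-209).
Simplifying: h(y) = y^3 - 2*y^2 + 44*y - 209.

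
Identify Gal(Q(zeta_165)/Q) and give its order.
|Gal(Q(zeta_165)/Q)| = phi(165) = 80; group ≅ (Z/165Z)^* ≅ Z/2Z × Z/4Z × Z/10Z

The n-th cyclotomic polynomial Φ_165(x) is the minimal polynomial of zeta_165 over Q and has degree phi(165) = 80. So Q(zeta_165) is a degree-80 Galois extension with Galois group (Z/165Z)^*. By CRT, (Z/165Z)^* ≅ (Z/3Z)^* × (Z/5Z)^* × (Z/11Z)^*. Each prime-power unit group is (Z/3Z)^* ≅ Z/2Z; (Z/5Z)^* ≅ Z/4Z; (Z/11Z)^* ≅ Z/10Z. Hence Gal(Q(zeta_165)/Q) ≅ Z/2Z × Z/4Z × Z/10Z.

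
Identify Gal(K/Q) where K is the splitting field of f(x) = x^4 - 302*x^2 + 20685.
Gal(K/Q) = V_4 (Klein four-group, Z/2Z × Z/2Z)

f factors as (x^2 - 105)(x^2 - 197), so the splitting field is K = Q(sqrt(105), sqrt(197)). The elements 105, 197, 20685 are all non-squares in Q, so sqrt(105) and sqrt(197) generate independent quadratic extensions. Thus [K:Q] = 4 and Gal(K/Q) is generated by the two order-2 automorphisms sqrt(105) ↦ -sqrt(105) and sqrt(197) ↦ -sqrt(197), giving V_4.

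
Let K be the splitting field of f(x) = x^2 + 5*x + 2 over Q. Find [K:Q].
[K:Q] = 2

The discriminant of x^2 + (5)*x + (2) is b^2 - 4c = 25 - (8) = 17. Since 17 is not a perfect square in Q, the polynomial is irreducible over Q. Its two roots generate a degree-2 extension, so [K:Q] = 2.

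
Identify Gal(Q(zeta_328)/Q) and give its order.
|Gal(Q(zeta_328)/Q)| = phi(328) = 160; group ≅ (Z/328Z)^* ≅ Z/2Z × Z/2Z × Z/40Z

The n-th cyclotomic polynomial Φ_328(x) is the minimal polynomial of zeta_328 over Q and has degree phi(328) = 160. So Q(zeta_328) is a degree-160 Galois extension with Galois group (Z/328Z)^*. By CRT, (Z/328Z)^* ≅ (Z/8Z)^* × (Z/41Z)^*. Each prime-power unit group is (Z/8Z)^* ≅ Z/2Z × Z/2Z; (Z/41Z)^* ≅ Z/40Z. Hence Gal(Q(zeta_328)/Q) ≅ Z/2Z × Z/2Z × Z/40Z.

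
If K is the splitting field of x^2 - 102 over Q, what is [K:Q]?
[K:Q] = 2

The polynomial x^2 - 102 is irreducible over Q since 102 is not a perfect square. Its splitting field is Q(sqrt(102)), which has degree 2 over Q.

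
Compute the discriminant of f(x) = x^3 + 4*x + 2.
Δ = -364

For a depressed cubic x^3 + p x + q the discriminant is Δ = -4 p^3 - 27 q^2 = -4*(4)^3 - 27*(2)^2 = -256 - 108 = -364.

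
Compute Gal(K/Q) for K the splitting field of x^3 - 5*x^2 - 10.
Gal(K/Q) = S_3 (symmetric group of order 6)

Compute the discriminant of x^3 + (-5)*x^2 + (0)*x + (-10): Δ = -7700. Since Δ is not a rational square, the Galois group is not contained in A_3; it must be the full S_3 (irreducibility of the cubic rules out anything smaller).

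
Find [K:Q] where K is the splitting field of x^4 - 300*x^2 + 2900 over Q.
[K:Q] = 4

f factors as (x^2 - 290)(x^2 - 10); the splitting field is K = Q(sqrt(290), sqrt(10)). Since 290, 10, and 2900 are all non-squares in Q, the three subfields Q(sqrt(290)), Q(sqrt(10)), Q(sqrt(2900)) are distinct degree-2 extensions, so [K:Q] = 4 (Klein four Galois group).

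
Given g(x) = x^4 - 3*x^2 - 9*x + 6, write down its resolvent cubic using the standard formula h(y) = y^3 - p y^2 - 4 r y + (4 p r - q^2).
h(y) = y^3 + 3*y^2 - 24*y - 153

Identify coefficients: p = -3, q = -9, r = 6.
Plug into h(y) = y^3 - p y^2 - 4 r y + (4 p r - q^2):
  h(y) = y^3 - (-3) y^2 - 4*(6) y + (4*(-3)*(6) - (-9)^2)
       = y^3 + (3) y^2 + (-24) y + (-153).
Simplifying: h(y) = y^3 + 3*y^2 - 24*y - 153.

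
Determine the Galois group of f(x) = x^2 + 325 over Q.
Gal(K/Q) = Z/2Z (cyclic of order 2)

x^2 + 325 is irreducible over Q since -325 is not a rational square. The splitting field Q(sqrt(-325)) has degree 2 over Q, and its unique nontrivial automorphism is sqrt(-325) ↦ -sqrt(-325). Hence Gal(Q(sqrt(-325))/Q) = Z/2Z.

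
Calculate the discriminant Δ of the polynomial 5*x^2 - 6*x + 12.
Δ = -204

For a quadratic a x^2 + b x + c the discriminant is Δ = b^2 - 4ac = (-6)^2 - 4*(5)*(12) = 36 - (240) = -204.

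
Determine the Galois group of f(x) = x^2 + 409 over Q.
Gal(K/Q) = Z/2Z (cyclic of order 2)

x^2 + 409 is irreducible over Q since -409 is not a rational square. The splitting field Q(sqrt(-409)) has degree 2 over Q, and its unique nontrivial automorphism is sqrt(-409) ↦ -sqrt(-409). Hence Gal(Q(sqrt(-409))/Q) = Z/2Z.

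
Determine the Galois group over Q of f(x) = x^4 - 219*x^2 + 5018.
Gal(K/Q) = V_4 (Klein four-group, Z/2Z × Z/2Z)

f factors as (x^2 - 193)(x^2 - 26), so the splitting field is K = Q(sqrt(193), sqrt(26)). The elements 193, 26, 5018 are all non-squares in Q, so sqrt(193) and sqrt(26) generate independent quadratic extensions. Thus [K:Q] = 4 and Gal(K/Q) is generated by the two order-2 automorphisms sqrt(193) ↦ -sqrt(193) and sqrt(26) ↦ -sqrt(26), giving V_4.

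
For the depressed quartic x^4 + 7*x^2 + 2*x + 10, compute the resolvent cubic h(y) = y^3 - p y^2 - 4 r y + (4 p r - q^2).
h(y) = y^3 - 7*y^2 - 40*y + 276

Identify coefficients: p = 7, q = 2, r = 10.
Plug into h(y) = y^3 - p y^2 - 4 r y + (4 p r - q^2):
  h(y) = y^3 - (7) y^2 - 4*(10) y + (4*(7)*(10) - (2)^2)
       = y^3 + (-7) y^2 + (-40) y + (276).
Simplifying: h(y) = y^3 - 7*y^2 - 40*y + 276.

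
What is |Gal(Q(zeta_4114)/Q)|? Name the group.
|Gal(Q(zeta_4114)/Q)| = phi(4114) = 1760; group ≅ (Z/4114Z)^* ≅ Z/16Z × Z/110Z

The n-th cyclotomic polynomial Φ_4114(x) is the minimal polynomial of zeta_4114 over Q and has degree phi(4114) = 1760. So Q(zeta_4114) is a degree-1760 Galois extension with Galois group (Z/4114Z)^*. By CRT, (Z/4114Z)^* ≅ (Z/2Z)^* × (Z/121Z)^* × (Z/17Z)^*. Each prime-power unit group is (Z/2Z)^* ≅ trivial group (order 1); (Z/121Z)^* ≅ Z/110Z; (Z/17Z)^* ≅ Z/16Z. Hence Gal(Q(zeta_4114)/Q) ≅ Z/16Z × Z/110Z.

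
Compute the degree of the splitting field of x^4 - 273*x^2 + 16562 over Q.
[K:Q] = 4

f factors as (x^2 - 182)(x^2 - 91); the splitting field is K = Q(sqrt(182), sqrt(91)). Since 182, 91, and 16562 are all non-squares in Q, the three subfields Q(sqrt(182)), Q(sqrt(91)), Q(sqrt(16562)) are distinct degree-2 extensions, so [K:Q] = 4 (Klein four Galois group).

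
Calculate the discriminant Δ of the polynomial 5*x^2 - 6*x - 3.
Δ = 96

For a quadratic a x^2 + b x + c the discriminant is Δ = b^2 - 4ac = (-6)^2 - 4*(5)*(-3) = 36 - (-60) = 96.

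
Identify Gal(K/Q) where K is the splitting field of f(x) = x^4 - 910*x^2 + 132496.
Gal(K/Q) = Z/2Z (cyclic of order 2)

f factors as (x^2 - 182)(x^2 - 728), so the splitting field is K = Q(sqrt(182), sqrt(728)). The squarefree part of 182 is 182 and the squarefree part of 728 is also 182, so sqrt(182) and sqrt(728) are both rational multiples of sqrt(182). Hence Q(sqrt(182)) = Q(sqrt(728)) = Q(sqrt(182)), and the splitting field collapses to a single degree-2 extension with Galois group Z/2Z.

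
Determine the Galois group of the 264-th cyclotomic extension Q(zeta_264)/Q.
|Gal(Q(zeta_264)/Q)| = phi(264) = 80; group ≅ (Z/264Z)^* ≅ Z/2Z × Z/2Z × Z/2Z × Z/10Z

The n-th cyclotomic polynomial Φ_264(x) is the minimal polynomial of zeta_264 over Q and has degree phi(264) = 80. So Q(zeta_264) is a degree-80 Galois extension with Galois group (Z/264Z)^*. By CRT, (Z/264Z)^* ≅ (Z/8Z)^* × (Z/3Z)^* × (Z/11Z)^*. Each prime-power unit group is (Z/8Z)^* ≅ Z/2Z × Z/2Z; (Z/3Z)^* ≅ Z/2Z; (Z/11Z)^* ≅ Z/10Z. Hence Gal(Q(zeta_264)/Q) ≅ Z/2Z × Z/2Z × Z/2Z × Z/10Z.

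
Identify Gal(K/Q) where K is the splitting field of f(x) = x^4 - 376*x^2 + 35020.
Gal(K/Q) = V_4 (Klein four-group, Z/2Z × Z/2Z)

f factors as (x^2 - 170)(x^2 - 206), so the splitting field is K = Q(sqrt(170), sqrt(206)). The elements 170, 206, 35020 are all non-squares in Q, so sqrt(170) and sqrt(206) generate independent quadratic extensions. Thus [K:Q] = 4 and Gal(K/Q) is generated by the two order-2 automorphisms sqrt(170) ↦ -sqrt(170) and sqrt(206) ↦ -sqrt(206), giving V_4.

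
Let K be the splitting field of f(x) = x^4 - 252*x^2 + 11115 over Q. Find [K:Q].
[K:Q] = 4

f factors as (x^2 - 195)(x^2 - 57); the splitting field is K = Q(sqrt(195), sqrt(57)). Since 195, 57, and 11115 are all non-squares in Q, the three subfields Q(sqrt(195)), Q(sqrt(57)), Q(sqrt(11115)) are distinct degree-2 extensions, so [K:Q] = 4 (Klein four Galois group).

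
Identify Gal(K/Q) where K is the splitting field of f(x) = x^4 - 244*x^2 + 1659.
Gal(K/Q) = V_4 (Klein four-group, Z/2Z × Z/2Z)

f factors as (x^2 - 7)(x^2 - 237), so the splitting field is K = Q(sqrt(7), sqrt(237)). The elements 7, 237, 1659 are all non-squares in Q, so sqrt(7) and sqrt(237) generate independent quadratic extensions. Thus [K:Q] = 4 and Gal(K/Q) is generated by the two order-2 automorphisms sqrt(7) ↦ -sqrt(7) and sqrt(237) ↦ -sqrt(237), giving V_4.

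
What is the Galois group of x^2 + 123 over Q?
Gal(K/Q) = Z/2Z (cyclic of order 2)

x^2 + 123 is irreducible over Q since -123 is not a rational square. The splitting field Q(sqrt(-123)) has degree 2 over Q, and its unique nontrivial automorphism is sqrt(-123) ↦ -sqrt(-123). Hence Gal(Q(sqrt(-123))/Q) = Z/2Z.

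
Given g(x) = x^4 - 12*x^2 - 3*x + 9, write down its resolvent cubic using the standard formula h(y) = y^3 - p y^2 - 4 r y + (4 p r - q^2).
h(y) = y^3 + 12*y^2 - 36*y - 441

Identify coefficients: p = -12, q = -3, r = 9.
Plug into h(y) = y^3 - p y^2 - 4 r y + (4 p r - q^2):
  h(y) = y^3 - (-12) y^2 - 4*(9) y + (4*(-12)*(9) - (-3)^2)
       = y^3 + (12) y^2 + (-36) y + (-441).
Simplifying: h(y) = y^3 + 12*y^2 - 36*y - 441.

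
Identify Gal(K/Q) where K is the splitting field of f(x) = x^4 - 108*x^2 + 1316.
Gal(K/Q) = V_4 (Klein four-group, Z/2Z × Z/2Z)

f factors as (x^2 - 94)(x^2 - 14), so the splitting field is K = Q(sqrt(94), sqrt(14)). The elements 94, 14, 1316 are all non-squares in Q, so sqrt(94) and sqrt(14) generate independent quadratic extensions. Thus [K:Q] = 4 and Gal(K/Q) is generated by the two order-2 automorphisms sqrt(94) ↦ -sqrt(94) and sqrt(14) ↦ -sqrt(14), giving V_4.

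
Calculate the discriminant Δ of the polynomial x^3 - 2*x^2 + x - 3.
Δ = -231

For x^3 + a x^2 + b x + c the discriminant is Δ = 18 a b c - 4 a^3 c + a^2 b^2 - 4 b^3 - 27 c^2.
Plug a = -2, b = 1, c = -3:
  18*(-2)*(1)*(-3) - 4*(-2)^3*(-3) + (-2)^2*(1)^2 - 4*(1)^3 - 27*(-3)^2
  = 108 + (-96) + 4 + (-4) + (-243)
  = -231.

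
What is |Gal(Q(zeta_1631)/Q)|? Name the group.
|Gal(Q(zeta_1631)/Q)| = phi(1631) = 1392; group ≅ (Z/1631Z)^* ≅ Z/6Z × Z/232Z

The n-th cyclotomic polynomial Φ_1631(x) is the minimal polynomial of zeta_1631 over Q and has degree phi(1631) = 1392. So Q(zeta_1631) is a degree-1392 Galois extension with Galois group (Z/1631Z)^*. By CRT, (Z/1631Z)^* ≅ (Z/7Z)^* × (Z/233Z)^*. Each prime-power unit group is (Z/7Z)^* ≅ Z/6Z; (Z/233Z)^* ≅ Z/232Z. Hence Gal(Q(zeta_1631)/Q) ≅ Z/6Z × Z/232Z.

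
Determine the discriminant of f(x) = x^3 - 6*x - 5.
Δ = 189

For a depressed cubic x^3 + p x + q the discriminant is Δ = -4 p^3 - 27 q^2 = -4*(-6)^3 - 27*(-5)^2 = 864 - 675 = 189.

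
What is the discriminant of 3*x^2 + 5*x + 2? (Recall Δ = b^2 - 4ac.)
Δ = 1

For a quadratic a x^2 + b x + c the discriminant is Δ = b^2 - 4ac = (5)^2 - 4*(3)*(2) = 25 - (24) = 1.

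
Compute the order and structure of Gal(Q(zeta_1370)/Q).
|Gal(Q(zeta_1370)/Q)| = phi(1370) = 544; group ≅ (Z/1370Z)^* ≅ Z/4Z × Z/136Z

The n-th cyclotomic polynomial Φ_1370(x) is the minimal polynomial of zeta_1370 over Q and has degree phi(1370) = 544. So Q(zeta_1370) is a degree-544 Galois extension with Galois group (Z/1370Z)^*. By CRT, (Z/1370Z)^* ≅ (Z/2Z)^* × (Z/5Z)^* × (Z/137Z)^*. Each prime-power unit group is (Z/2Z)^* ≅ trivial group (order 1); (Z/5Z)^* ≅ Z/4Z; (Z/137Z)^* ≅ Z/136Z. Hence Gal(Q(zeta_1370)/Q) ≅ Z/4Z × Z/136Z.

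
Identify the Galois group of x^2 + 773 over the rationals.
Gal(K/Q) = Z/2Z (cyclic of order 2)

x^2 + 773 is irreducible over Q since -773 is not a rational square. The splitting field Q(sqrt(-773)) has degree 2 over Q, and its unique nontrivial automorphism is sqrt(-773) ↦ -sqrt(-773). Hence Gal(Q(sqrt(-773))/Q) = Z/2Z.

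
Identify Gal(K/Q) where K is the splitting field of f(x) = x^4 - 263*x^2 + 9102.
Gal(K/Q) = V_4 (Klein four-group, Z/2Z × Z/2Z)

f factors as (x^2 - 41)(x^2 - 222), so the splitting field is K = Q(sqrt(41), sqrt(222)). The elements 41, 222, 9102 are all non-squares in Q, so sqrt(41) and sqrt(222) generate independent quadratic extensions. Thus [K:Q] = 4 and Gal(K/Q) is generated by the two order-2 automorphisms sqrt(41) ↦ -sqrt(41) and sqrt(222) ↦ -sqrt(222), giving V_4.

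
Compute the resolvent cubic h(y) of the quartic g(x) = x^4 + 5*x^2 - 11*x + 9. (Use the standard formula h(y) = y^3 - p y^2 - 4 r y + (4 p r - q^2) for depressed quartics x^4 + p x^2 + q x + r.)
h(y) = y^3 - 5*y^2 - 36*y + 59

Identify coefficients: p = 5, q = -11, r = 9.
Plug into h(y) = y^3 - p y^2 - 4 r y + (4 p r - q^2):
  h(y) = y^3 - (5) y^2 - 4*(9) y + (4*(5)*(9) - (-11)^2)
       = y^3 + (-5) y^2 + (-36) y + (59).
Simplifying: h(y) = y^3 - 5*y^2 - 36*y + 59.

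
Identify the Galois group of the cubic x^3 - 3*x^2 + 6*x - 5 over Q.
Gal(K/Q) = S_3 (symmetric group of order 6)

Compute the discriminant of x^3 + (-3)*x^2 + (6)*x + (-5): Δ = -135. Since Δ is not a rational square, the Galois group is not contained in A_3; it must be the full S_3 (irreducibility of the cubic rules out anything smaller).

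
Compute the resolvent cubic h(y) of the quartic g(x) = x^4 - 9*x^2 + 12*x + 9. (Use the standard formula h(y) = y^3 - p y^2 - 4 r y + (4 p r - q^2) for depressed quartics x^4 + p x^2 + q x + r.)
h(y) = y^3 + 9*y^2 - 36*y - 468

Identify coefficients: p = -9, q = 12, r = 9.
Plug into h(y) = y^3 - p y^2 - 4 r y + (4 p r - q^2):
  h(y) = y^3 - (-9) y^2 - 4*(9) y + (4*(-9)*(9) - (12)^2)
       = y^3 + (9) y^2 + (-36) y + (-468).
Simplifying: h(y) = y^3 + 9*y^2 - 36*y - 468.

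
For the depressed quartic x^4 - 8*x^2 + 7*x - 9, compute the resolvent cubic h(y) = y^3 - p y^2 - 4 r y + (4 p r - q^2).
h(y) = y^3 + 8*y^2 + 36*y + 239

Identify coefficients: p = -8, q = 7, r = -9.
Plug into h(y) = y^3 - p y^2 - 4 r y + (4 p r - q^2):
  h(y) = y^3 - (-8) y^2 - 4*(-9) y + (4*(-8)*(-9) - (7)^2)
       = y^3 + (8) y^2 + (36) y + (239).
Simplifying: h(y) = y^3 + 8*y^2 + 36*y + 239.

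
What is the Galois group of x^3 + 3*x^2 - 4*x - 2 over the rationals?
Gal(K/Q) = S_3 (symmetric group of order 6)

Compute the discriminant of x^3 + (3)*x^2 + (-4)*x + (-2): Δ = 940. Since Δ is not a rational square, the Galois group is not contained in A_3; it must be the full S_3 (irreducibility of the cubic rules out anything smaller).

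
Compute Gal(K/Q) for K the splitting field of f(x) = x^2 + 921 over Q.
Gal(K/Q) = Z/2Z (cyclic of order 2)

x^2 + 921 is irreducible over Q since -921 is not a rational square. The splitting field Q(sqrt(-921)) has degree 2 over Q, and its unique nontrivial automorphism is sqrt(-921) ↦ -sqrt(-921). Hence Gal(Q(sqrt(-921))/Q) = Z/2Z.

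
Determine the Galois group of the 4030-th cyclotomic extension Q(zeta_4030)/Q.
|Gal(Q(zeta_4030)/Q)| = phi(4030) = 1440; group ≅ (Z/4030Z)^* ≅ Z/4Z × Z/12Z × Z/30Z

The n-th cyclotomic polynomial Φ_4030(x) is the minimal polynomial of zeta_4030 over Q and has degree phi(4030) = 1440. So Q(zeta_4030) is a degree-1440 Galois extension with Galois group (Z/4030Z)^*. By CRT, (Z/4030Z)^* ≅ (Z/2Z)^* × (Z/5Z)^* × (Z/13Z)^* × (Z/31Z)^*. Each prime-power unit group is (Z/2Z)^* ≅ trivial group (order 1); (Z/5Z)^* ≅ Z/4Z; (Z/13Z)^* ≅ Z/12Z; (Z/31Z)^* ≅ Z/30Z. Hence Gal(Q(zeta_4030)/Q) ≅ Z/4Z × Z/12Z × Z/30Z.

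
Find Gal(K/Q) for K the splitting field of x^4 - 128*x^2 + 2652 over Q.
Gal(K/Q) = V_4 (Klein four-group, Z/2Z × Z/2Z)

f factors as (x^2 - 26)(x^2 - 102), so the splitting field is K = Q(sqrt(26), sqrt(102)). The elements 26, 102, 2652 are all non-squares in Q, so sqrt(26) and sqrt(102) generate independent quadratic extensions. Thus [K:Q] = 4 and Gal(K/Q) is generated by the two order-2 automorphisms sqrt(26) ↦ -sqrt(26) and sqrt(102) ↦ -sqrt(102), giving V_4.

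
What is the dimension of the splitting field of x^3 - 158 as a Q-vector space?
[K:Q] = 6

x^3 - 158 has one real root r = 158^(1/3) and two complex roots r*zeta_3, r*zeta_3^2 where zeta_3 = e^(2*pi*i/3). The splitting field is Q(r, zeta_3). [Q(r):Q] = 3 and [Q(zeta_3):Q] = 2 with gcd = 1, so [Q(r, zeta_3):Q] = 3 * 2 = 6.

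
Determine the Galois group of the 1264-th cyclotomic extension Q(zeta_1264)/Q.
|Gal(Q(zeta_1264)/Q)| = phi(1264) = 624; group ≅ (Z/1264Z)^* ≅ Z/2Z × Z/4Z × Z/78Z

The n-th cyclotomic polynomial Φ_1264(x) is the minimal polynomial of zeta_1264 over Q and has degree phi(1264) = 624. So Q(zeta_1264) is a degree-624 Galois extension with Galois group (Z/1264Z)^*. By CRT, (Z/1264Z)^* ≅ (Z/16Z)^* × (Z/79Z)^*. Each prime-power unit group is (Z/16Z)^* ≅ Z/2Z × Z/4Z; (Z/79Z)^* ≅ Z/78Z. Hence Gal(Q(zeta_1264)/Q) ≅ Z/2Z × Z/4Z × Z/78Z.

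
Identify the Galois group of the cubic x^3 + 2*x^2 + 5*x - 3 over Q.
Gal(K/Q) = S_3 (symmetric group of order 6)

Compute the discriminant of x^3 + (2)*x^2 + (5)*x + (-3): Δ = -1087. Since Δ is not a rational square, the Galois group is not contained in A_3; it must be the full S_3 (irreducibility of the cubic rules out anything smaller).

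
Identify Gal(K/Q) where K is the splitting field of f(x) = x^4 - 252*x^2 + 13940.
Gal(K/Q) = V_4 (Klein four-group, Z/2Z × Z/2Z)

f factors as (x^2 - 170)(x^2 - 82), so the splitting field is K = Q(sqrt(170), sqrt(82)). The elements 170, 82, 13940 are all non-squares in Q, so sqrt(170) and sqrt(82) generate independent quadratic extensions. Thus [K:Q] = 4 and Gal(K/Q) is generated by the two order-2 automorphisms sqrt(170) ↦ -sqrt(170) and sqrt(82) ↦ -sqrt(82), giving V_4.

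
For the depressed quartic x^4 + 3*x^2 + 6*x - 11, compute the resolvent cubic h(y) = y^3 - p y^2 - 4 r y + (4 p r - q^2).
h(y) = y^3 - 3*y^2 + 44*y - 168

Identify coefficients: p = 3, q = 6, r = -11.
Plug into h(y) = y^3 - p y^2 - 4 r y + (4 p r - q^2):
  h(y) = y^3 - (3) y^2 - 4*(-11) y + (4*(3)*(-11) - (6)^2)
       = y^3 + (-3) y^2 + (44) y + (-168).
Simplifying: h(y) = y^3 - 3*y^2 + 44*y - 168.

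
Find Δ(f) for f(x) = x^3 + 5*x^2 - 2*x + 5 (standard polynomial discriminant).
Δ = -3943

For x^3 + a x^2 + b x + c the discriminant is Δ = 18 a b c - 4 a^3 c + a^2 b^2 - 4 b^3 - 27 c^2.
Plug a = 5, b = -2, c = 5:
  18*(5)*(-2)*(5) - 4*(5)^3*(5) + (5)^2*(-2)^2 - 4*(-2)^3 - 27*(5)^2
  = -900 + (-2500) + 100 + (32) + (-675)
  = -3943.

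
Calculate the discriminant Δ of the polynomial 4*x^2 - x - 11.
Δ = 177

For a quadratic a x^2 + b x + c the discriminant is Δ = b^2 - 4ac = (-1)^2 - 4*(4)*(-11) = 1 - (-176) = 177.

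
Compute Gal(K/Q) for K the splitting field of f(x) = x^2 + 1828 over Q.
Gal(K/Q) = Z/2Z (cyclic of order 2)

x^2 + 1828 is irreducible over Q since -1828 is not a rational square. The splitting field Q(sqrt(-1828)) has degree 2 over Q, and its unique nontrivial automorphism is sqrt(-1828) ↦ -sqrt(-1828). Hence Gal(Q(sqrt(-1828))/Q) = Z/2Z.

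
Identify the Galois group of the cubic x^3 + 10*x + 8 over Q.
Gal(K/Q) = S_3 (symmetric group of order 6)

Compute the discriminant of x^3 + (0)*x^2 + (10)*x + (8): Δ = -5728. Since Δ is not a rational square, the Galois group is not contained in A_3; it must be the full S_3 (irreducibility of the cubic rules out anything smaller).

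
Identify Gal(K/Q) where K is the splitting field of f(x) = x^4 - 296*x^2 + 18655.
Gal(K/Q) = V_4 (Klein four-group, Z/2Z × Z/2Z)

f factors as (x^2 - 91)(x^2 - 205), so the splitting field is K = Q(sqrt(91), sqrt(205)). The elements 91, 205, 18655 are all non-squares in Q, so sqrt(91) and sqrt(205) generate independent quadratic extensions. Thus [K:Q] = 4 and Gal(K/Q) is generated by the two order-2 automorphisms sqrt(91) ↦ -sqrt(91) and sqrt(205) ↦ -sqrt(205), giving V_4.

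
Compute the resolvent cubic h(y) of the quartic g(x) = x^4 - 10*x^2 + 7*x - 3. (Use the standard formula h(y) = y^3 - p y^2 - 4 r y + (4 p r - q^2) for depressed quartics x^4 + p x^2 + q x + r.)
h(y) = y^3 + 10*y^2 + 12*y + 71

Identify coefficients: p = -10, q = 7, r = -3.
Plug into h(y) = y^3 - p y^2 - 4 r y + (4 p r - q^2):
  h(y) = y^3 - (-10) y^2 - 4*(-3) y + (4*(-10)*(-3) - (7)^2)
       = y^3 + (10) y^2 + (12) y + (71).
Simplifying: h(y) = y^3 + 10*y^2 + 12*y + 71.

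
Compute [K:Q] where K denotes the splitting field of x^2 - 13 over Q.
[K:Q] = 2

The discriminant of x^2 + (0)*x + (-13) is b^2 - 4c = 0 - (-52) = 52. Since 52 is not a perfect square in Q, the polynomial is irreducible over Q. Its two roots generate a degree-2 extension, so [K:Q] = 2.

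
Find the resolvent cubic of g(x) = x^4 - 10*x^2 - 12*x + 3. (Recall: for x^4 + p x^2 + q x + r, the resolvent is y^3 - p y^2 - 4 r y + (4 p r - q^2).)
h(y) = y^3 + 10*y^2 - 12*y - 264

Identify coefficients: p = -10, q = -12, r = 3.
Plug into h(y) = y^3 - p y^2 - 4 r y + (4 p r - q^2):
  h(y) = y^3 - (-10) y^2 - 4*(3) y + (4*(-10)*(3) - (-12)^2)
       = y^3 + (10) y^2 + (-12) y + (-264).
Simplifying: h(y) = y^3 + 10*y^2 - 12*y - 264.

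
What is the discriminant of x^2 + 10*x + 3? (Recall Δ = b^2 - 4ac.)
Δ = 88

For a quadratic a x^2 + b x + c the discriminant is Δ = b^2 - 4ac = (10)^2 - 4*(1)*(3) = 100 - (12) = 88.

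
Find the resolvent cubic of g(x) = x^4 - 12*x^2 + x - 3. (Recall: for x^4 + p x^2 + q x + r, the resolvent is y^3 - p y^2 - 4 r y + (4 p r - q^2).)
h(y) = y^3 + 12*y^2 + 12*y + 143

Identify coefficients: p = -12, q = 1, r = -3.
Plug into h(y) = y^3 - p y^2 - 4 r y + (4 p r - q^2):
  h(y) = y^3 - (-12) y^2 - 4*(-3) y + (4*(-12)*(-3) - (1)^2)
       = y^3 + (12) y^2 + (12) y + (143).
Simplifying: h(y) = y^3 + 12*y^2 + 12*y + 143.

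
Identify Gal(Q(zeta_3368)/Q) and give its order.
|Gal(Q(zeta_3368)/Q)| = phi(3368) = 1680; group ≅ (Z/3368Z)^* ≅ Z/2Z × Z/2Z × Z/420Z

The n-th cyclotomic polynomial Φ_3368(x) is the minimal polynomial of zeta_3368 over Q and has degree phi(3368) = 1680. So Q(zeta_3368) is a degree-1680 Galois extension with Galois group (Z/3368Z)^*. By CRT, (Z/3368Z)^* ≅ (Z/8Z)^* × (Z/421Z)^*. Each prime-power unit group is (Z/8Z)^* ≅ Z/2Z × Z/2Z; (Z/421Z)^* ≅ Z/420Z. Hence Gal(Q(zeta_3368)/Q) ≅ Z/2Z × Z/2Z × Z/420Z.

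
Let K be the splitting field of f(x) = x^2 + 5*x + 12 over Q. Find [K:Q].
[K:Q] = 2

The discriminant of x^2 + (5)*x + (12) is b^2 - 4c = 25 - (48) = -23. Since -23 is not a perfect square in Q, the polynomial is irreducible over Q. Its two roots generate a degree-2 extension, so [K:Q] = 2.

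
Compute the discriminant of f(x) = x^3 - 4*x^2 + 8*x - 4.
Δ = -176

For x^3 + a x^2 + b x + c the discriminant is Δ = 18 a b c - 4 a^3 c + a^2 b^2 - 4 b^3 - 27 c^2.
Plug a = -4, b = 8, c = -4:
  18*(-4)*(8)*(-4) - 4*(-4)^3*(-4) + (-4)^2*(8)^2 - 4*(8)^3 - 27*(-4)^2
  = 2304 + (-1024) + 1024 + (-2048) + (-432)
  = -176.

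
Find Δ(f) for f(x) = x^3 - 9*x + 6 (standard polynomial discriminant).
Δ = 1944

For a depressed cubic x^3 + p x + q the discriminant is Δ = -4 p^3 - 27 q^2 = -4*(-9)^3 - 27*(6)^2 = 2916 - 972 = 1944.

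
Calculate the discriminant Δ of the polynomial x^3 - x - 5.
Δ = -671

For x^3 + a x^2 + b x + c the discriminant is Δ = 18 a b c - 4 a^3 c + a^2 b^2 - 4 b^3 - 27 c^2.
Plug a = 0, b = -1, c = -5:
  18*(0)*(-1)*(-5) - 4*(0)^3*(-5) + (0)^2*(-1)^2 - 4*(-1)^3 - 27*(-5)^2
  = 0 + (0) + 0 + (4) + (-675)
  = -671.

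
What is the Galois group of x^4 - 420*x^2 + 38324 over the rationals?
Gal(K/Q) = V_4 (Klein four-group, Z/2Z × Z/2Z)

f factors as (x^2 - 286)(x^2 - 134), so the splitting field is K = Q(sqrt(286), sqrt(134)). The elements 286, 134, 38324 are all non-squares in Q, so sqrt(286) and sqrt(134) generate independent quadratic extensions. Thus [K:Q] = 4 and Gal(K/Q) is generated by the two order-2 automorphisms sqrt(286) ↦ -sqrt(286) and sqrt(134) ↦ -sqrt(134), giving V_4.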